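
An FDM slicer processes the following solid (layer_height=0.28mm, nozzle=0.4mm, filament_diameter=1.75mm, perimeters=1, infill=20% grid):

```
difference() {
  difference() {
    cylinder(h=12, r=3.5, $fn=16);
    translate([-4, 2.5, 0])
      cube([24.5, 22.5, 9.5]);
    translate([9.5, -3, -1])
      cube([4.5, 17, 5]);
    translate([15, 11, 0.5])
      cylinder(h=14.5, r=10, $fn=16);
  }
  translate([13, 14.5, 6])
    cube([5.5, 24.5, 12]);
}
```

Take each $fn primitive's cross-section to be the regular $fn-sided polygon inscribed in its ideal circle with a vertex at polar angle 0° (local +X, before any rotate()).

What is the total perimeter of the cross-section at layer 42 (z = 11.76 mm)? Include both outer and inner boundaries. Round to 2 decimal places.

21.85 mm

At z = 11.76 mm: the r=3.5 cylinder gives a regular 16-gon of circumradius 3.5 (constant along its height) (perimeter = 2·16·3.500·sin(180°/16) = 21.85 mm); the cube at (-4, 2.5) is not intersected at this z (z outside [0, 9.5]); the cube at (9.5, -3) is absent (z outside [-1, 4]); the cylinder at (15, 11): section is a regular 16-gon, circumradius r=10 (perimeter = 2·16·10.000·sin(180°/16) = 62.43 mm); Taking the first minus the rest: starting from the r=3.5 cylinder, the r=10 cylinder at (15, 11) misses the remaining region (no effect) — boundary = 21.85 mm; the cube at (13, 14.5) is present — its section is the full 5.5×24.5 rectangle (perimeter 60.00 mm); Taking the first minus the rest: starting from that combined region, the 5.5×24.5 cube at (13, 14.5) misses the remaining region (no effect) — boundary = 21.85 mm. Overall, the cross-section is a single solid region. Total boundary length (outer) = 21.85 mm.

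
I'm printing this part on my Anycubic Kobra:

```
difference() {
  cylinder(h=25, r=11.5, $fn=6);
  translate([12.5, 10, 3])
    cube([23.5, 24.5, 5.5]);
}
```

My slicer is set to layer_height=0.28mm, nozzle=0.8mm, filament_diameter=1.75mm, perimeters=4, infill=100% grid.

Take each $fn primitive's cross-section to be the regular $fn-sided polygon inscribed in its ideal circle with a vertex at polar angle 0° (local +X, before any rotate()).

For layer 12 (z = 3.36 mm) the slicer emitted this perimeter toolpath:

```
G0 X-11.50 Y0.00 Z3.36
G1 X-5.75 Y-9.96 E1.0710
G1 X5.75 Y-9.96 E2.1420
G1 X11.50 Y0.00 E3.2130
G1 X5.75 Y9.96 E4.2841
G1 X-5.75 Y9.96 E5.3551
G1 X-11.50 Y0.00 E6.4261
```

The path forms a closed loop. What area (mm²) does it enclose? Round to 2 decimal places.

343.62 mm²

Apply the shoelace formula to the sequence of (X, Y) vertices; enclosed area = 343.62 mm².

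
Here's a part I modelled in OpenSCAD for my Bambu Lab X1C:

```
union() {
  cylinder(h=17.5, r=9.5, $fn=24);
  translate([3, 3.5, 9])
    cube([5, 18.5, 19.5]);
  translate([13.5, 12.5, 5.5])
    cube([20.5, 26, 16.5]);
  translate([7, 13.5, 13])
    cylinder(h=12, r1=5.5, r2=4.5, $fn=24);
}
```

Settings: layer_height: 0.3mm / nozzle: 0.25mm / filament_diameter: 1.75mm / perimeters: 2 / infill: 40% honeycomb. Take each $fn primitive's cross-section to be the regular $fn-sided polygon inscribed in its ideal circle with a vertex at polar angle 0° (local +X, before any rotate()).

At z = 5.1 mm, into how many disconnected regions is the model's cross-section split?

At z = 5.1 mm: the cylinder: section is a regular 24-gon, circumradius r=9.5; the cube at (3, 3.5) is not intersected at this z (z outside [9, 28.5]); the cube at (13.5, 12.5) is absent (z outside [5.5, 22]); the cone at (7, 13.5) does not reach this height (z outside [13, 25]); Merging all regions: only the r=9.5 cylinder is present, so the union is just that shape — 1 connected region. The result has 1 disconnected region.

1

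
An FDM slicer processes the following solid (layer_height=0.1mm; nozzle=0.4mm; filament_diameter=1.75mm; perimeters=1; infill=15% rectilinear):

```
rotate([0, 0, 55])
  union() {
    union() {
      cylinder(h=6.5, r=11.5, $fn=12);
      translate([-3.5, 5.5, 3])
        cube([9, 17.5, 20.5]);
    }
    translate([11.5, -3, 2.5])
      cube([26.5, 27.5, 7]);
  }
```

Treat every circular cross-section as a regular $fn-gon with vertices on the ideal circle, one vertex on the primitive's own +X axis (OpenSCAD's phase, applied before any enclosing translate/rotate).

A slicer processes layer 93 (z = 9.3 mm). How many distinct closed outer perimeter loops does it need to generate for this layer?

2

At z = 9.3 mm: the cylinder is absent (z outside [0, 6.5]); the 9×17.5 cube at (-3.5, 5.5) contributes its full rectangle; Merging all regions: only the 9×17.5 cube at (-3.5, 5.5) is present, so the union is just that shape — 1 connected region; the cube at (11.5, -3) is present — its section is the full 26.5×27.5 rectangle; Taking the union: the 2 present regions are separate (no shared area or edge), so areas and boundary lengths simply add and each stays a separate island — 2 connected regions; (rotated 55° about Z; rotation is an isometry so areas/perimeters/island counts are preserved). The result has 2 disconnected regions.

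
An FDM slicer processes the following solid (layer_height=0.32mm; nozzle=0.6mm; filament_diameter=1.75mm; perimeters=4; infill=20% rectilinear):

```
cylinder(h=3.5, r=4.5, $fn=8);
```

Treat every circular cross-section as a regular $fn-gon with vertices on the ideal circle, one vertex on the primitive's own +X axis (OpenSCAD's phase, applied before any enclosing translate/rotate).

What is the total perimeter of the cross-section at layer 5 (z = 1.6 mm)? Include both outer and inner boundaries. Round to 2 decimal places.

27.55 mm

At z = 1.6 mm: the r=4.5 cylinder contributes a regular 8-gon of circumradius 4.5 (perimeter = 2·8·4.500·sin(180°/8) = 27.55 mm). Overall, the cross-section is a single solid region. Total boundary length (outer) = 27.55 mm.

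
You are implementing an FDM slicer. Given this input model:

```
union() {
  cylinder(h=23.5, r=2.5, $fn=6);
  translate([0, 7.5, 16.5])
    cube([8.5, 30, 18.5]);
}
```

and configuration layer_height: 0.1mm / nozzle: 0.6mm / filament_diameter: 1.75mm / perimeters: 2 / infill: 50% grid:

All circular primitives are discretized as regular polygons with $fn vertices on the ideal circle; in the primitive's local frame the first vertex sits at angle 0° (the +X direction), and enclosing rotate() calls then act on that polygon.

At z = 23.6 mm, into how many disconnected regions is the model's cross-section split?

1

At z = 23.6 mm: the cylinder is not intersected at this z (z outside [0, 23.5]); the 8.5×30 cube at (0, 7.5) contributes its full rectangle; Merging all regions: only the 8.5×30 cube at (0, 7.5) is present, so the union is just that shape — 1 connected region. The result has 1 disconnected region.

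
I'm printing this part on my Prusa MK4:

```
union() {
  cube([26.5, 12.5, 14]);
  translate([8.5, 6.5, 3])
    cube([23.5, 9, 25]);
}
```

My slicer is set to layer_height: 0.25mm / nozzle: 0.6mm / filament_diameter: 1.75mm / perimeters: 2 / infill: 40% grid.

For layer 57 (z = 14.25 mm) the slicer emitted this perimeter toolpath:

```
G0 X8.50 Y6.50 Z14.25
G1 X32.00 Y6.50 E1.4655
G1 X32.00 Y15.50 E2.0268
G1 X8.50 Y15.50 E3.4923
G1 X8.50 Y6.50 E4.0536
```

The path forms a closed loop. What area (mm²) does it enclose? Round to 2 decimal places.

211.50 mm²

Apply the shoelace formula to the sequence of (X, Y) vertices; enclosed area = 211.50 mm².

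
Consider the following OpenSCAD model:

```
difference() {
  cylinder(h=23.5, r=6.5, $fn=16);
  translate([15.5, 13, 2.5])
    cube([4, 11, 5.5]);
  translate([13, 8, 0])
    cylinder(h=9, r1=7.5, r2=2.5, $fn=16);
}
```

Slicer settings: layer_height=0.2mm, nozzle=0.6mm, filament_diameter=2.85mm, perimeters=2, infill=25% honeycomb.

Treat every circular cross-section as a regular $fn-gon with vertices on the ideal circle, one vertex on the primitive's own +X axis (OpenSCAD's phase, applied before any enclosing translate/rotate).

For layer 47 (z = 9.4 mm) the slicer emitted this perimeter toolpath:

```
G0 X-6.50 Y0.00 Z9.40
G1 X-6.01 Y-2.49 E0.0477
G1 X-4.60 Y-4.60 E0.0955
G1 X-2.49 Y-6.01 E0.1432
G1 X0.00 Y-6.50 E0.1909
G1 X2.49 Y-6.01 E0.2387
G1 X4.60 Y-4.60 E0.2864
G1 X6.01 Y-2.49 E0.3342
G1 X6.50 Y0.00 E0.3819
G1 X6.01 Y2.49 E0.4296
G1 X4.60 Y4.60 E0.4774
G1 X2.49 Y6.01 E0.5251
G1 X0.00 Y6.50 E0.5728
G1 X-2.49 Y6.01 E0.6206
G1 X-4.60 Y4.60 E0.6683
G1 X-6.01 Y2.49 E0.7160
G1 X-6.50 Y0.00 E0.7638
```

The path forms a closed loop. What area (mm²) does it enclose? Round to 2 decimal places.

Apply the shoelace formula to the sequence of (X, Y) vertices; enclosed area = 129.51 mm².

129.51 mm²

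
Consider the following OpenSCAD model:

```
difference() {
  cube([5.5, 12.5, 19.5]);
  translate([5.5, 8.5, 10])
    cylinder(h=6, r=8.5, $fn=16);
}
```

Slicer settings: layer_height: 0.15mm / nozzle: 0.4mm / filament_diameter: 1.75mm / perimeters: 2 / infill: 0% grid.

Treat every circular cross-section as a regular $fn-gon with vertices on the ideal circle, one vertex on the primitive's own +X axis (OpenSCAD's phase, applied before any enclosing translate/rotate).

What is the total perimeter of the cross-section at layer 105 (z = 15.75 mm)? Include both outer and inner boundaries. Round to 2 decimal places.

13.67 mm

At z = 15.75 mm: the cube is present — its section is the full 5.5×12.5 rectangle (perimeter 36.00 mm); the r=8.5 cylinder at (5.5, 8.5) contributes a regular 16-gon of circumradius 8.5 (perimeter = 2·16·8.500·sin(180°/16) = 53.06 mm); Taking the first minus the rest: starting from the 5.5×12.5 cube, the r=8.5 cylinder at (5.5, 8.5) partially overlaps it — only the 64.56 mm² overlap (of its 221.19 mm²) is removed, clipping the outline — boundary = 13.67 mm. Overall, the cross-section is a single solid region. Total boundary length (outer) = 13.67 mm.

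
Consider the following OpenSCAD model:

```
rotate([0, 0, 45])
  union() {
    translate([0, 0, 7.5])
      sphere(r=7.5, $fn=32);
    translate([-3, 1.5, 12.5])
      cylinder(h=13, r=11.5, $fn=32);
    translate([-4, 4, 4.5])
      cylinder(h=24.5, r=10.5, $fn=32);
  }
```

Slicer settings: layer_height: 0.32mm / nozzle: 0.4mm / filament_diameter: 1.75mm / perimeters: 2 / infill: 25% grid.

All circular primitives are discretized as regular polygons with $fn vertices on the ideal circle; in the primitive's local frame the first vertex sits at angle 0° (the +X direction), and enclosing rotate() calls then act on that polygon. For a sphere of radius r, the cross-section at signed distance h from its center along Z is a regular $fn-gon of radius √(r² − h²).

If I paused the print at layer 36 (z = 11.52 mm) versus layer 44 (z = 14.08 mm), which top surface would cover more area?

layer 44 (z = 14.08 mm)

Layer 36 (z = 11.52): the r=7.5 sphere contributes a regular 32-gon of circumradius √(7.5²−4.02²) = 6.332 (area = (32/2)·6.332²·sin(360°/32) = 125.14 mm²); the cylinder at (-3, 1.5) is absent (z outside [12.5, 25.5]); the r=10.5 cylinder at (-4, 4) contributes a regular 32-gon of circumradius 10.5 (area = (32/2)·10.500²·sin(360°/32) = 344.14 mm²); Taking the union: the regions partially overlap — summed areas 469.28 mm² minus the doubly-counted overlap 113.28 mm² gives 355.99 mm² — area = 355.99 mm²; (whole slice rotated 45° about Z — lengths, areas and connectivity unchanged). So its area = 355.99 mm². Layer 44 (z = 14.08): the r=7.5 sphere slices to a regular 32-gon of circumradius 3.599 (√(r²−h²) with h=6.58 from center) (area = (32/2)·3.599²·sin(360°/32) = 40.43 mm²); the r=11.5 cylinder at (-3, 1.5) gives a regular 32-gon of circumradius 11.5 (constant along its height) (area = (32/2)·11.500²·sin(360°/32) = 412.81 mm²); the r=10.5 cylinder at (-4, 4) gives a regular 32-gon of circumradius 10.5 (constant along its height) (area = (32/2)·10.500²·sin(360°/32) = 344.14 mm²); Taking the union: the regions partially overlap — summed areas 797.38 mm² minus the doubly-counted overlap 355.90 mm² gives 441.49 mm² — area = 441.49 mm²; (whole slice rotated 45° about Z — lengths, areas and connectivity unchanged). So its area = 441.49 mm². Layer 44 is larger (441.49 vs 355.99 mm²).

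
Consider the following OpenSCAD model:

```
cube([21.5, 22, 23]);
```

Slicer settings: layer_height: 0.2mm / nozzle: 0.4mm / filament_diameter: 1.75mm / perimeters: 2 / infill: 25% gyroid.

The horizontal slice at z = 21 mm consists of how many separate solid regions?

At z = 21 mm: the cube is present — its section is the full 21.5×22 rectangle. The result has 1 disconnected region.

1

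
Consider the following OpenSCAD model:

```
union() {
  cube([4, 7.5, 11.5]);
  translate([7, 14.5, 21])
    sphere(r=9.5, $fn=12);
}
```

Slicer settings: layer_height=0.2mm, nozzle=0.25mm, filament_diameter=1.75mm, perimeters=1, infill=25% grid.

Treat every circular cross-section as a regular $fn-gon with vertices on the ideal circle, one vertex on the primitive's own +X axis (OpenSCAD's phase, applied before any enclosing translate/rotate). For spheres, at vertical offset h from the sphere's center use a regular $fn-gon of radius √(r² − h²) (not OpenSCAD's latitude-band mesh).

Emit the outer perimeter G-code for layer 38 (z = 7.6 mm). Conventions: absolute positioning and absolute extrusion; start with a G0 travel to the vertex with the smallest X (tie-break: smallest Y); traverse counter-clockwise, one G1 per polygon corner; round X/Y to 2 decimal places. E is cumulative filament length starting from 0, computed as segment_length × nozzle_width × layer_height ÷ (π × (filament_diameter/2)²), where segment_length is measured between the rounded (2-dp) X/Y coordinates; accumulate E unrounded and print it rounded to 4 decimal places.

At z = 7.6 mm: the 4×7.5 cube contributes its full rectangle; the sphere at (7, 14.5) does not reach this height (|z−center|=13.400 > r=9.5); Merging all regions: only the 4×7.5 cube is present, so the union is just that shape — 1 connected region. The outline is a single polygon with 4 vertices. Extrusion per mm of travel: 0.25 × 0.2 / (π × 0.875²) = 0.020788. Accumulating E over each segment gives final E = 0.4781.

G0 X0.00 Y0.00 Z7.60
G1 X4.00 Y0.00 E0.0832
G1 X4.00 Y7.50 E0.2391
G1 X0.00 Y7.50 E0.3222
G1 X0.00 Y0.00 E0.4781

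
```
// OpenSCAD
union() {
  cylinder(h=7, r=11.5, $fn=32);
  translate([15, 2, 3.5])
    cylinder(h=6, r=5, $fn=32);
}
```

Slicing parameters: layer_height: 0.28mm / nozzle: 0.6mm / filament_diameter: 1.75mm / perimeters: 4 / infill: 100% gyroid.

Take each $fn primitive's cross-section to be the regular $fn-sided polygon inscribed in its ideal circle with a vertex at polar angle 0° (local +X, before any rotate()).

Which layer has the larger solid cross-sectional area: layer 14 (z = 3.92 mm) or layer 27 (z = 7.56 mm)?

Layer 14 (z = 3.92): the r=11.5 cylinder gives a regular 32-gon of circumradius 11.5 (constant along its height) (area = (32/2)·11.500²·sin(360°/32) = 412.81 mm²); the cylinder at (15, 2): section is a regular 32-gon, circumradius r=5 (area = (32/2)·5.000²·sin(360°/32) = 78.04 mm²); Merging all regions: the regions partially overlap — summed areas 490.85 mm² minus the doubly-counted overlap 5.17 mm² gives 485.67 mm² — area = 485.67 mm². So its area = 485.67 mm². Layer 27 (z = 7.56): the cylinder is absent (z outside [0, 7]); the r=5 cylinder at (15, 2) contributes a regular 32-gon of circumradius 5 (area = (32/2)·5.000²·sin(360°/32) = 78.04 mm²); Taking the union: only the r=5 cylinder at (15, 2) is present, so the union is just that shape — area = 78.04 mm². So its area = 78.04 mm². Layer 14 is larger (485.67 vs 78.04 mm²).

layer 14 (z = 3.92 mm)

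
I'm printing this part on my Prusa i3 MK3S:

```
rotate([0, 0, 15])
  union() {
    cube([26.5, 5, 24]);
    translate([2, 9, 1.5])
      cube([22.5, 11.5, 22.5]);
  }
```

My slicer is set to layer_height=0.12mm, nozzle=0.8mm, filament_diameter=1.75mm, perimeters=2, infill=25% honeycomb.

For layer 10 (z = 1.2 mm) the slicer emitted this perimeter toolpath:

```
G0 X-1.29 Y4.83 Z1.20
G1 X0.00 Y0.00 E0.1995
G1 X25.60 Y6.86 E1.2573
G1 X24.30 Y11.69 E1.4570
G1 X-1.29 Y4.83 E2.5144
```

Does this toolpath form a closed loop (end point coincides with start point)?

Start point (G0): (-1.29, 4.83). End point (last G1): the path returns to the start — closed.

yes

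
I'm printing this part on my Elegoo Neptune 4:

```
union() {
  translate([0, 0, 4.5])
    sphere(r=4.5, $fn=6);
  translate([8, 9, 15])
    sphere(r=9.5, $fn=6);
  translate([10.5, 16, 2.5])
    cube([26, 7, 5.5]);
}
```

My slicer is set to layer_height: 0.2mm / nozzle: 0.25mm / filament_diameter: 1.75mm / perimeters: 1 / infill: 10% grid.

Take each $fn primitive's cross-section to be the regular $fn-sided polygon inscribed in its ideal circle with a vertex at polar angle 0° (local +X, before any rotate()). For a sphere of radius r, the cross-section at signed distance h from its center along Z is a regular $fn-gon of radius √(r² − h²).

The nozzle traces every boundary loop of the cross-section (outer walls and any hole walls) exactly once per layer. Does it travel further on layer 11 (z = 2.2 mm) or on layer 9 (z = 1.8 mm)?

layer 11 (z = 2.2 mm)

Layer 11 (z = 2.2): the r=4.5 sphere contributes a regular 6-gon of circumradius √(4.5²−2.3²) = 3.868 (perimeter = 2·6·3.868·sin(180°/6) = 23.21 mm); the sphere at (8, 9) is not intersected at this z (|z−center|=12.800 > r=9.5); the cube at (10.5, 16) does not reach this height (z outside [2.5, 8]); Merging all regions: only the r=4.5 sphere is present, so the union is just that shape — boundary = 23.21 mm. So its perimeter = 23.21 mm. Layer 9 (z = 1.8): the sphere: section is a regular 6-gon, circumradius = √(r²−h²) = √(4.5²−2.7²) = 3.600 (perimeter = 2·6·3.600·sin(180°/6) = 21.60 mm); the sphere at (8, 9) does not reach this height (|z−center|=13.200 > r=9.5); the cube at (10.5, 16) is not intersected at this z (z outside [2.5, 8]); Combining (union): only the r=4.5 sphere is present, so the union is just that shape — boundary = 21.60 mm. So its perimeter = 21.60 mm. Layer 11 is larger (23.21 vs 21.60 mm).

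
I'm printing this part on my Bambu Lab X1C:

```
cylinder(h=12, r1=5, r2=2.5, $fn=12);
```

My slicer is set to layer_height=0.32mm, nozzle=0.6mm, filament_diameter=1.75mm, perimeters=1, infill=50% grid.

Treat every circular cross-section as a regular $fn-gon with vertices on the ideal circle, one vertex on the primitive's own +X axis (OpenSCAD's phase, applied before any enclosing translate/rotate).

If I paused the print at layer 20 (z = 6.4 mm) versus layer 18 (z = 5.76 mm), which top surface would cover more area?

layer 18 (z = 5.76 mm)

Layer 20 (z = 6.4): the cone: at t=0.533 of its height the radius interpolates to r₁+(r₂−r₁)t = 3.667, giving a regular 12-gon of that circumradius (area = (12/2)·3.667²·sin(360°/12) = 40.33 mm²). So its area = 40.33 mm². Layer 18 (z = 5.76): the cone contributes a regular 12-gon of circumradius 3.800 (interpolated between r1=5 and r2=2.5 at t=0.480) (area = (12/2)·3.800²·sin(360°/12) = 43.32 mm²). So its area = 43.32 mm². Layer 18 is larger (43.32 vs 40.33 mm²).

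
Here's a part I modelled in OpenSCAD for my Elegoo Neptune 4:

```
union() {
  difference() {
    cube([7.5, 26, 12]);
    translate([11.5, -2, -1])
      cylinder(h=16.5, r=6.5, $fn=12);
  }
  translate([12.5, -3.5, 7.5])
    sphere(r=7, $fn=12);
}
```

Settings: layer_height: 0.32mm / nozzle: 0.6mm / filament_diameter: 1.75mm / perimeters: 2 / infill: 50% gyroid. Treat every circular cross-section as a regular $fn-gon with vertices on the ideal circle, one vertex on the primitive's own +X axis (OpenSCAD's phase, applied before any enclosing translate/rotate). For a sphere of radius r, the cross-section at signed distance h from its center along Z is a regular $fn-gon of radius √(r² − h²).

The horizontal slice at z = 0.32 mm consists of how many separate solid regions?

At z = 0.32 mm: the cube (footprint 7.5×26) is included at this height; the r=6.5 cylinder at (11.5, -2) contributes a regular 12-gon of circumradius 6.5; Taking the first minus the rest: starting from the 7.5×26 cube, the r=6.5 cylinder at (11.5, -2) partially overlaps it — only the 3.57 mm² overlap (of its 126.75 mm²) is removed, clipping the outline — 1 connected region; the sphere at (12.5, -3.5) is not intersected at this z (|z−center|=7.180 > r=7); Taking the union: only that combined region is present, so the union is just that shape — 1 connected region. The result has 1 disconnected region.

1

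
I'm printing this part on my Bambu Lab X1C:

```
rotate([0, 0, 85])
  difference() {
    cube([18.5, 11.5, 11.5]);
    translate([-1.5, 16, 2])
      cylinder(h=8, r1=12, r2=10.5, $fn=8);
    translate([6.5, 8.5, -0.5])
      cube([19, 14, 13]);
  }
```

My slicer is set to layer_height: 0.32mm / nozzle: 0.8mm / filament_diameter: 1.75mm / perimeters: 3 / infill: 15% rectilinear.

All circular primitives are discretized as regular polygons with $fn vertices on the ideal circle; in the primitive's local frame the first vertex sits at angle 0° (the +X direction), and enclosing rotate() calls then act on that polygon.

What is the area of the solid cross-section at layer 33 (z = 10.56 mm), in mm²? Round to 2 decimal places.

176.75 mm²

At z = 10.56 mm: the 18.5×11.5 cube contributes its full rectangle (area 212.75 mm²); the cone at (-1.5, 16) does not reach this height (z outside [2, 10]); the cube at (6.5, 8.5) is present — its section is the full 19×14 rectangle (area 266.00 mm²); Subtracting the remaining from the first: starting from the 18.5×11.5 cube (212.75 mm²), the 19×14 cube at (6.5, 8.5) partially overlaps it — only the 36.00 mm² overlap (of its 266.00 mm²) is removed, clipping the outline — area = 176.75 mm²; (whole slice rotated 85° about Z — lengths, areas and connectivity unchanged). Overall, the cross-section is a single solid region. Net area = 176.75 mm².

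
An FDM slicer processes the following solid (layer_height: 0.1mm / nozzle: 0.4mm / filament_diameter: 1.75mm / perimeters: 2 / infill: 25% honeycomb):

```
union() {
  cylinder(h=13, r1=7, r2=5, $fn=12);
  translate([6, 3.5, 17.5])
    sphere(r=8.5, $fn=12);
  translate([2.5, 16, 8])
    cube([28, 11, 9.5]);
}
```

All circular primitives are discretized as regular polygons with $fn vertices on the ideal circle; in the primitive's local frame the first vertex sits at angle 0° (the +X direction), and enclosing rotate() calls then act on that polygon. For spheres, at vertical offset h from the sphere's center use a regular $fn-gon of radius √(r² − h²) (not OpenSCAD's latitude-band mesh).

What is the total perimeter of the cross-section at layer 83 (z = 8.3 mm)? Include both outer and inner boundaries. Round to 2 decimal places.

At z = 8.3 mm: the cone (r1=7→r2=5) has section circumradius 5.723 here — a regular 12-gon (perimeter = 2·12·5.723·sin(180°/12) = 35.55 mm); the sphere at (6, 3.5) does not reach this height (|z−center|=9.200 > r=8.5); the cube at (2.5, 16) is present — its section is the full 28×11 rectangle (perimeter 78.00 mm); Combining (union): the 2 present regions are separate (no shared area or edge), so areas and boundary lengths simply add and each stays a separate island — boundary = 113.55 mm. Overall, the cross-section has 2 separate islands. Total boundary length (outer) = 113.55 mm.

113.55 mm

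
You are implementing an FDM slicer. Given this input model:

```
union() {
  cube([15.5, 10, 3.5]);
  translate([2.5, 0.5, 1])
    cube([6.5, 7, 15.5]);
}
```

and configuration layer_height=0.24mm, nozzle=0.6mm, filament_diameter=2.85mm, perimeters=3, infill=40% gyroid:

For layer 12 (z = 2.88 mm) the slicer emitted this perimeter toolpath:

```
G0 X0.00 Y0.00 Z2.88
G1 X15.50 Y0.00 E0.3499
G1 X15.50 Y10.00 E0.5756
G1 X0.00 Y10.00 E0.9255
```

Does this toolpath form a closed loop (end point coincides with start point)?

Start point (G0): (0.00, 0.00). End point (last G1): the path does not return to the start — open.

no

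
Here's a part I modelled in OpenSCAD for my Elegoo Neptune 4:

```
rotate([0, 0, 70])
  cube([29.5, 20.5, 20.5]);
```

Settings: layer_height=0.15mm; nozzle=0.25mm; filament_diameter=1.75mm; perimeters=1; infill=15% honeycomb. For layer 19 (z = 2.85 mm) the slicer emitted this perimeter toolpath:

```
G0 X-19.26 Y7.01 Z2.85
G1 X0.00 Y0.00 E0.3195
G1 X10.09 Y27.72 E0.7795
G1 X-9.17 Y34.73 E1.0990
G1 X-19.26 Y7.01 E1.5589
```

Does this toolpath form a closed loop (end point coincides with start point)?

Start point (G0): (-19.26, 7.01). End point (last G1): the path returns to the start — closed.

yes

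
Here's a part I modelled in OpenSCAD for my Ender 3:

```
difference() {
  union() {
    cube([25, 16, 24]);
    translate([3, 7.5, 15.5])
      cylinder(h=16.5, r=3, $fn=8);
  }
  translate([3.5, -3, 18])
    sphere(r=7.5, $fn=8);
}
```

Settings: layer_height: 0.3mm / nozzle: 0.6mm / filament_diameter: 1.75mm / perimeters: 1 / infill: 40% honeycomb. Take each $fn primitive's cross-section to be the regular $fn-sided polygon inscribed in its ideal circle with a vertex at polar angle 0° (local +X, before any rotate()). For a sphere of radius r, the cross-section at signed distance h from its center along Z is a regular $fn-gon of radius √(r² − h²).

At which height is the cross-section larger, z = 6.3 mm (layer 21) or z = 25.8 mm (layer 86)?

Layer 21 (z = 6.3): the cube (footprint 25×16) is included at this height (area 400.00 mm²); the cylinder at (3, 7.5) is not intersected at this z (z outside [15.5, 32]); Taking the union: only the 25×16 cube is present, so the union is just that shape — area = 400.00 mm²; the sphere at (3.5, -3) does not reach this height (|z−center|=11.700 > r=7.5); After the difference (first − rest): none of the subtracted shapes is present at this height, so that combined region is unchanged — area = 400.00 mm². So its area = 400.00 mm². Layer 86 (z = 25.8): the cube does not reach this height (z outside [0, 24]); the r=3 cylinder at (3, 7.5) gives a regular 8-gon of circumradius 3 (constant along its height) (area = (8/2)·3.000²·sin(360°/8) = 25.46 mm²); Merging all regions: only the r=3 cylinder at (3, 7.5) is present, so the union is just that shape — area = 25.46 mm²; the sphere at (3.5, -3) is absent (|z−center|=7.800 > r=7.5); After the difference (first − rest): none of the subtracted shapes is present at this height, so the result so far is unchanged — area = 25.46 mm². So its area = 25.46 mm². Layer 21 is larger (400.00 vs 25.46 mm²).

layer 21 (z = 6.3 mm)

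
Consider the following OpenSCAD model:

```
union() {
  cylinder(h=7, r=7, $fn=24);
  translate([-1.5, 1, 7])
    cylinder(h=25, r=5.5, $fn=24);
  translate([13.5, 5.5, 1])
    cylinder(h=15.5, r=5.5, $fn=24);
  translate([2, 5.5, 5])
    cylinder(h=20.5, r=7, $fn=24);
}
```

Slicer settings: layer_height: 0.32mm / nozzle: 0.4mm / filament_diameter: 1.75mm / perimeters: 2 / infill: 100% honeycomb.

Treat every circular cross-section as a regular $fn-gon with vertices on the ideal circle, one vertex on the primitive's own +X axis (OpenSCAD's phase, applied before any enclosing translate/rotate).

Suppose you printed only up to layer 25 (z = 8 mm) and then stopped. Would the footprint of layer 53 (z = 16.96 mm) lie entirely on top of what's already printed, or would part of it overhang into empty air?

entirely on top

Compare the two slices. At z = 8: the cylinder is not intersected at this z (z outside [0, 7]); the r=5.5 cylinder at (-1.5, 1) contributes a regular 24-gon of circumradius 5.5 (area = (24/2)·5.500²·sin(360°/24) = 93.95 mm²); the r=5.5 cylinder at (13.5, 5.5) gives a regular 24-gon of circumradius 5.5 (constant along its height) (area = (24/2)·5.500²·sin(360°/24) = 93.95 mm²); the r=7 cylinder at (2, 5.5) gives a regular 24-gon of circumradius 7 (constant along its height) (area = (24/2)·7.000²·sin(360°/24) = 152.19 mm²); Taking the union: the regions partially overlap — summed areas 340.09 mm² minus the doubly-counted overlap 54.99 mm² gives 285.10 mm² — area = 285.10 mm². At z = 16.96: the cylinder is absent (z outside [0, 7]); the cylinder at (-1.5, 1): section is a regular 24-gon, circumradius r=5.5 (area = (24/2)·5.500²·sin(360°/24) = 93.95 mm²); the cylinder at (13.5, 5.5) does not reach this height (z outside [1, 16.5]); the r=7 cylinder at (2, 5.5) gives a regular 24-gon of circumradius 7 (constant along its height) (area = (24/2)·7.000²·sin(360°/24) = 152.19 mm²); Merging all regions: the regions partially overlap — summed areas 246.14 mm² minus the doubly-counted overlap 52.07 mm² gives 194.07 mm² — area = 194.07 mm². Checking containment: the cross-section at z = 16.96 is a subset of the cross-section at z = 8.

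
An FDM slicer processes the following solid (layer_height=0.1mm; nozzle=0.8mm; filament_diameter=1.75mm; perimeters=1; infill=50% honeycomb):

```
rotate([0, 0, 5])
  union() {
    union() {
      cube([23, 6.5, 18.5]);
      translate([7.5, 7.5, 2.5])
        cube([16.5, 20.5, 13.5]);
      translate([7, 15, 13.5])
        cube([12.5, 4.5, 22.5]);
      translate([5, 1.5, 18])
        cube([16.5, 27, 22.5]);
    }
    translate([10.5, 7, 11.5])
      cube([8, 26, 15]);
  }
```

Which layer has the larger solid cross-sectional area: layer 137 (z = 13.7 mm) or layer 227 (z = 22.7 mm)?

layer 137 (z = 13.7 mm)

Layer 137 (z = 13.7): the cube (footprint 23×6.5) is included at this height (area 149.50 mm²); the 16.5×20.5 cube at (7.5, 7.5) contributes its full rectangle (area 338.25 mm²); the cube at (7, 15) is present — its section is the full 12.5×4.5 rectangle (area 56.25 mm²); the cube at (5, 1.5) is not intersected at this z (z outside [18, 40.5]); Combining (union): the regions partially overlap — summed areas 544.00 mm² minus the doubly-counted overlap 54.00 mm² gives 490.00 mm² — area = 490.00 mm²; the 8×26 cube at (10.5, 7) contributes its full rectangle (area 208.00 mm²); Merging all regions: the regions partially overlap — summed areas 698.00 mm² minus the doubly-counted overlap 164.00 mm² gives 534.00 mm² — area = 534.00 mm²; (whole slice rotated 5° about Z — lengths, areas and connectivity unchanged). So its area = 534.00 mm². Layer 227 (z = 22.7): the cube is not intersected at this z (z outside [0, 18.5]); the cube at (7.5, 7.5) is absent (z outside [2.5, 16]); the 12.5×4.5 cube at (7, 15) contributes its full rectangle (area 56.25 mm²); the cube at (5, 1.5) is present — its section is the full 16.5×27 rectangle (area 445.50 mm²); Combining (union): the 12.5×4.5 cube at (7, 15) lies entirely inside the 16.5×27 cube at (5, 1.5), so the union is just the 16.5×27 cube at (5, 1.5) — area = 445.50 mm²; the 8×26 cube at (10.5, 7) contributes its full rectangle (area 208.00 mm²); Combining (union): the regions partially overlap — summed areas 653.50 mm² minus the doubly-counted overlap 172.00 mm² gives 481.50 mm² — area = 481.50 mm²; (whole slice rotated 5° about Z — lengths, areas and connectivity unchanged). So its area = 481.50 mm². Layer 137 is larger (534.00 vs 481.50 mm²).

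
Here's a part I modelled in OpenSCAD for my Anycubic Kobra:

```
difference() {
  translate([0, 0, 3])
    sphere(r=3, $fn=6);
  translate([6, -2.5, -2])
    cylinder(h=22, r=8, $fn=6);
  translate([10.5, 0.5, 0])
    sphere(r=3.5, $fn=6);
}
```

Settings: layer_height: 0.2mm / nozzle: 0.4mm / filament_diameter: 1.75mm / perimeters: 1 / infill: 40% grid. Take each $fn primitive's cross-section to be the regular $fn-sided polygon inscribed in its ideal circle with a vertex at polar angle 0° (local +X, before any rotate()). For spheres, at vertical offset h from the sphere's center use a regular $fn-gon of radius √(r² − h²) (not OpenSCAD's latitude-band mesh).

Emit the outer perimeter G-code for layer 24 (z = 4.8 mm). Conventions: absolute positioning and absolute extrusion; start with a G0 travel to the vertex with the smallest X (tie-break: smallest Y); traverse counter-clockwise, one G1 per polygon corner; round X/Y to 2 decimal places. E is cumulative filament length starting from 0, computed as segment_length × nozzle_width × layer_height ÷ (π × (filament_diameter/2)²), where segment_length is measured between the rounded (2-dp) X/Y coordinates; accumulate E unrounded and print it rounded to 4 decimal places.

G0 X-2.40 Y0.00 Z4.80
G1 X-1.48 Y-1.60 E0.0614
G1 X0.64 Y2.08 E0.2026
G1 X-1.20 Y2.08 E0.2638
G1 X-2.40 Y0.00 E0.3437

At z = 4.8 mm: the sphere: section is a regular 6-gon, circumradius = √(r²−h²) = √(3²−1.8²) = 2.400; the r=8 cylinder at (6, -2.5) gives a regular 6-gon of circumradius 8 (constant along its height); the sphere at (10.5, 0.5) is not intersected at this z (|z−center|=4.800 > r=3.5); Subtracting the remaining from the first: starting from the r=3 sphere, the r=8 cylinder at (6, -2.5) partially overlaps it — only the 9.66 mm² overlap (of its 166.28 mm²) is removed, clipping the outline — 1 connected region. The outline is a single polygon with 4 vertices. Extrusion per mm of travel: 0.4 × 0.2 / (π × 0.875²) = 0.033260. Accumulating E over each segment gives final E = 0.3437.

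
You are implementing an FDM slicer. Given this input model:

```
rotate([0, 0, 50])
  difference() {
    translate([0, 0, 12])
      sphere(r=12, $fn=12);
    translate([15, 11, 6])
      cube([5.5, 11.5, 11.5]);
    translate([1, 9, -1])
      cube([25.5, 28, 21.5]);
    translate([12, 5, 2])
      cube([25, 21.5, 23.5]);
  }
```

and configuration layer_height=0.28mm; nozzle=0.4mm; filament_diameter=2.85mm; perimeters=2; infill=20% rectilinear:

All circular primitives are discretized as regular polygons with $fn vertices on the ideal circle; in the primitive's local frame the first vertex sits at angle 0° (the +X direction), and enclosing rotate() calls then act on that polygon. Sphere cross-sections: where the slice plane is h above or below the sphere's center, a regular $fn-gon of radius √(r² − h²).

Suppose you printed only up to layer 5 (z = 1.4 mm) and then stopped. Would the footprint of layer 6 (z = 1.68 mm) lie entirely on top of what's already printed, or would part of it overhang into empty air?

part overhangs

Compare the two slices. At z = 1.4: the r=12 sphere slices to a regular 12-gon of circumradius 5.625 (√(r²−h²) with h=10.6 from center) (area = (12/2)·5.625²·sin(360°/12) = 94.92 mm²); the cube at (15, 11) is not intersected at this z (z outside [6, 17.5]); the cube at (1, 9) (footprint 25.5×28) is included at this height (area 714.00 mm²); the cube at (12, 5) is not intersected at this z (z outside [2, 25.5]); Subtracting the remaining from the first: starting from the r=12 sphere (94.92 mm²), the 25.5×28 cube at (1, 9) misses the remaining region (no effect) — area = 94.92 mm²; (rotated 50° about Z; rotation is an isometry so areas/perimeters/island counts are preserved). At z = 1.68: the sphere: section is a regular 12-gon, circumradius = √(r²−h²) = √(12²−10.32²) = 6.124 (area = (12/2)·6.124²·sin(360°/12) = 112.49 mm²); the cube at (15, 11) is not intersected at this z (z outside [6, 17.5]); the cube at (1, 9) (footprint 25.5×28) is included at this height (area 714.00 mm²); the cube at (12, 5) is absent (z outside [2, 25.5]); Taking the first minus the rest: starting from the r=12 sphere (112.49 mm²), the 25.5×28 cube at (1, 9) misses the remaining region (no effect) — area = 112.49 mm²; (whole slice rotated 50° about Z — lengths, areas and connectivity unchanged). Checking containment: at z = 1.68 the cross-section extends beyond the z = 1.4 cross-section by about 17.57 mm².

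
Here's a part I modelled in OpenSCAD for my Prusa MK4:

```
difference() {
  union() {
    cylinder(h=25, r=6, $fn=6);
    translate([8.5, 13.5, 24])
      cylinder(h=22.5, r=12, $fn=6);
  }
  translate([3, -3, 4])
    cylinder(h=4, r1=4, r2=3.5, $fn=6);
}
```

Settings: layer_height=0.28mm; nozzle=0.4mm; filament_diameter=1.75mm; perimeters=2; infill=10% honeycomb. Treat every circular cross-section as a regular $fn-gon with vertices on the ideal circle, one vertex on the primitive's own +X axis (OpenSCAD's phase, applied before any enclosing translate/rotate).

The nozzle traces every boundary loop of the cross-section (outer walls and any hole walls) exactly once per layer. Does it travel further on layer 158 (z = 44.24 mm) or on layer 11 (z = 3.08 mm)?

Layer 158 (z = 44.24): the cylinder does not reach this height (z outside [0, 25]); the cylinder at (8.5, 13.5): section is a regular 6-gon, circumradius r=12 (perimeter = 2·6·12.000·sin(180°/6) = 72.00 mm); Combining (union): only the r=12 cylinder at (8.5, 13.5) is present, so the union is just that shape — boundary = 72.00 mm; the cone at (3, -3) is absent (z outside [4, 8]); Subtracting the remaining from the first: none of the subtracted shapes is present at this height, so that combined region is unchanged — boundary = 72.00 mm. So its perimeter = 72.00 mm. Layer 11 (z = 3.08): the r=6 cylinder contributes a regular 6-gon of circumradius 6 (perimeter = 2·6·6.000·sin(180°/6) = 36.00 mm); the cylinder at (8.5, 13.5) does not reach this height (z outside [24, 46.5]); Merging all regions: only the r=6 cylinder is present, so the union is just that shape — boundary = 36.00 mm; the cone at (3, -3) is not intersected at this z (z outside [4, 8]); Subtracting the remaining from the first: none of the subtracted shapes is present at this height, so that combined region is unchanged — boundary = 36.00 mm. So its perimeter = 36.00 mm. Layer 158 is larger (72.00 vs 36.00 mm).

layer 158 (z = 44.24 mm)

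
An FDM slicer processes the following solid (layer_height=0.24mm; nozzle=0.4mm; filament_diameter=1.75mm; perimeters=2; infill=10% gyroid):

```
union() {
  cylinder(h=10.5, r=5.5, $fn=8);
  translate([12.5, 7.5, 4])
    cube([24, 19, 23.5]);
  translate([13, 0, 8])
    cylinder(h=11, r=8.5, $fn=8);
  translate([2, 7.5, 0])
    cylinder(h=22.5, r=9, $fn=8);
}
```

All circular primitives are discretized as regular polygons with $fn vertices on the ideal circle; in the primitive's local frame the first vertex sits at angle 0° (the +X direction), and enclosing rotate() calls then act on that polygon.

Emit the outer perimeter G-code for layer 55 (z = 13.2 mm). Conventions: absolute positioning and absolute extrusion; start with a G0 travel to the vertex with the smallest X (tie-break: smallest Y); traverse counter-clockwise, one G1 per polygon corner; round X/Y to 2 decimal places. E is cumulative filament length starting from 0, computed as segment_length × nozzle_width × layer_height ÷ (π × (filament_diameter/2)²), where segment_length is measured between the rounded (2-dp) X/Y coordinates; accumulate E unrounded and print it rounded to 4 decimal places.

At z = 13.2 mm: the cylinder is absent (z outside [0, 10.5]); the cube at (12.5, 7.5) is present — its section is the full 24×19 rectangle; the cylinder at (13, 0): section is a regular 8-gon, circumradius r=8.5; the r=9 cylinder at (2, 7.5) gives a regular 8-gon of circumradius 9 (constant along its height); Taking the union: the regions partially overlap (shared area 23.85 mm²), so overlapping operands fuse into one piece — 1 connected region. The outline is a single polygon with 18 vertices. Extrusion per mm of travel: 0.4 × 0.24 / (π × 0.875²) = 0.039912. Accumulating E over each segment gives final E = 6.5461.

G0 X-7.00 Y7.50 Z13.20
G1 X-4.36 Y1.14 E0.2748
G1 X2.00 Y-1.50 E0.5497
G1 X4.66 Y-0.40 E0.6646
G1 X6.99 Y-6.01 E0.9070
G1 X13.00 Y-8.50 E1.1667
G1 X19.01 Y-6.01 E1.4263
G1 X21.50 Y0.00 E1.6860
G1 X19.01 Y6.01 E1.9456
G1 X15.41 Y7.50 E2.1011
G1 X36.50 Y7.50 E2.9429
G1 X36.50 Y26.50 E3.7012
G1 X12.50 Y26.50 E4.6591
G1 X12.50 Y8.29 E5.3859
G1 X10.94 Y7.65 E5.4532
G1 X8.36 Y13.86 E5.7216
G1 X2.00 Y16.50 E5.9964
G1 X-4.36 Y13.86 E6.2712
G1 X-7.00 Y7.50 E6.5461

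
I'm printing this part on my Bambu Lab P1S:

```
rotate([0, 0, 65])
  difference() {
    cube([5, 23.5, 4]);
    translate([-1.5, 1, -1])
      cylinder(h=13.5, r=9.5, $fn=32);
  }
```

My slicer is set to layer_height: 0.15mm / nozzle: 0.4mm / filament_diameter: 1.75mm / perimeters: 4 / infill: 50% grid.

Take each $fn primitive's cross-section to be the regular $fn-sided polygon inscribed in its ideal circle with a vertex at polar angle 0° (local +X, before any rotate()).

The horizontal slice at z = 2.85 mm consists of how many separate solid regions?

1

At z = 2.85 mm: the cube (footprint 5×23.5) is included at this height; the r=9.5 cylinder at (-1.5, 1) contributes a regular 32-gon of circumradius 9.5; Subtracting the remaining from the first: starting from the 5×23.5 cube, the r=9.5 cylinder at (-1.5, 1) partially overlaps it — only the 47.16 mm² overlap (of its 281.71 mm²) is removed, clipping the outline — 1 connected region; (whole slice rotated 65° about Z — lengths, areas and connectivity unchanged). The result has 1 disconnected region.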